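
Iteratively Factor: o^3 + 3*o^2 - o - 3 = (o - 1)*(o^2 + 4*o + 3) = (o - 1)*(o + 1)*(o + 3)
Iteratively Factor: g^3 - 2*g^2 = (g)*(g^2 - 2*g) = g^2*(g - 2)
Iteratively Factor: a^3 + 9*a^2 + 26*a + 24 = (a + 3)*(a^2 + 6*a + 8) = (a + 2)*(a + 3)*(a + 4)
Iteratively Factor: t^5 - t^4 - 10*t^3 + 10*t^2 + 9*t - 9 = (t - 1)*(t^4 - 10*t^2 + 9) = (t - 1)^2*(t^3 + t^2 - 9*t - 9) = (t - 1)^2*(t + 1)*(t^2 - 9) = (t - 3)*(t - 1)^2*(t + 1)*(t + 3)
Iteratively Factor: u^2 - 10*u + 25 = (u - 5)*(u - 5)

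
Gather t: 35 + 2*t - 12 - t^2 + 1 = -t^2 + 2*t + 24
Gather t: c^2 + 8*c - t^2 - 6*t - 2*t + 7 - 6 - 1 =c^2 + 8*c - t^2 - 8*t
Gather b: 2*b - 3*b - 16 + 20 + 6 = 10 - b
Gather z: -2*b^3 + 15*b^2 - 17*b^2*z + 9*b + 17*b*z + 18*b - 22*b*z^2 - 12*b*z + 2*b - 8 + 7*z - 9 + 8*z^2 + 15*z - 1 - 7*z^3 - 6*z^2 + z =-2*b^3 + 15*b^2 + 29*b - 7*z^3 + z^2*(2 - 22*b) + z*(-17*b^2 + 5*b + 23) - 18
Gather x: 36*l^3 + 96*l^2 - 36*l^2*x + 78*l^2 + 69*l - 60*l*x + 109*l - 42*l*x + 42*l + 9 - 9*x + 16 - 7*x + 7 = 36*l^3 + 174*l^2 + 220*l + x*(-36*l^2 - 102*l - 16) + 32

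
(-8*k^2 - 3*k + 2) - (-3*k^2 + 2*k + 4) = -5*k^2 - 5*k - 2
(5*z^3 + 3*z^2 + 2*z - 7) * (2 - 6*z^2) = -30*z^5 - 18*z^4 - 2*z^3 + 48*z^2 + 4*z - 14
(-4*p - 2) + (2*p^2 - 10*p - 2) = 2*p^2 - 14*p - 4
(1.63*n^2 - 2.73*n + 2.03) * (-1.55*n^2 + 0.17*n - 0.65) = -2.5265*n^4 + 4.5086*n^3 - 4.6701*n^2 + 2.1196*n - 1.3195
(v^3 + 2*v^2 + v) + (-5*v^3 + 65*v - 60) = -4*v^3 + 2*v^2 + 66*v - 60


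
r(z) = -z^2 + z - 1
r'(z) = 1 - 2*z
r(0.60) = -0.76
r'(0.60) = -0.20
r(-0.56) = -1.87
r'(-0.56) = 2.12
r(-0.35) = -1.47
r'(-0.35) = 1.70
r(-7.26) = -60.97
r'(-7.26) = 15.52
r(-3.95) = -20.55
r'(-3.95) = 8.90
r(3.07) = -7.35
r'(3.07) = -5.14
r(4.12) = -13.85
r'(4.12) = -7.24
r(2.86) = -6.32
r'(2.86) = -4.72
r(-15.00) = -241.00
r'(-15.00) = 31.00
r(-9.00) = -91.00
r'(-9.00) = 19.00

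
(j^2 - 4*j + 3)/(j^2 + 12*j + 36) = (j^2 - 4*j + 3)/(j^2 + 12*j + 36)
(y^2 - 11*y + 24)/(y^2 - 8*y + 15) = (y - 8)/(y - 5)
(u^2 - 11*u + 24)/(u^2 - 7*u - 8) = (u - 3)/(u + 1)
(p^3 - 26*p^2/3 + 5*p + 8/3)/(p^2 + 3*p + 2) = (3*p^3 - 26*p^2 + 15*p + 8)/(3*(p^2 + 3*p + 2))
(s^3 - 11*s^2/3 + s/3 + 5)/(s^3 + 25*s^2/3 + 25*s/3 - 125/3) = (s^2 - 2*s - 3)/(s^2 + 10*s + 25)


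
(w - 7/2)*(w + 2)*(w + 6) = w^3 + 9*w^2/2 - 16*w - 42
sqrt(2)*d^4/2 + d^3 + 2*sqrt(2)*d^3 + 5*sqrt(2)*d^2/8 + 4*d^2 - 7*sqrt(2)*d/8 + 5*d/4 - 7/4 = (d - 1/2)*(d + 1)*(d + 7/2)*(sqrt(2)*d/2 + 1)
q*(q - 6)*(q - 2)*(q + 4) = q^4 - 4*q^3 - 20*q^2 + 48*q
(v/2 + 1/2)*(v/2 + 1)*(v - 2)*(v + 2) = v^4/4 + 3*v^3/4 - v^2/2 - 3*v - 2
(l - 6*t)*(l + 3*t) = l^2 - 3*l*t - 18*t^2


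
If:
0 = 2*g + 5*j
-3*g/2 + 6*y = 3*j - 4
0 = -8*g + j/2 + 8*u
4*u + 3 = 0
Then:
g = -30/41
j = 12/41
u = -3/4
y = -173/246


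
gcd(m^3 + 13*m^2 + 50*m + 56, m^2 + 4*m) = m + 4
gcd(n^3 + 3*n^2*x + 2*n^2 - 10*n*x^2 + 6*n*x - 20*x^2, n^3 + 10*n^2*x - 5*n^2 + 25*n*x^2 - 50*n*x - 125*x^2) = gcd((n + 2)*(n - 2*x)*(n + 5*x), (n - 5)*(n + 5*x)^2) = n + 5*x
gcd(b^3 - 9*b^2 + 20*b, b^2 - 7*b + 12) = b - 4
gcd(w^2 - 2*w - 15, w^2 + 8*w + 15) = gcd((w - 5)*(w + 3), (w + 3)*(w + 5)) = w + 3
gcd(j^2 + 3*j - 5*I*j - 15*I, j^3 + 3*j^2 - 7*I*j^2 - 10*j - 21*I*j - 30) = j^2 + j*(3 - 5*I) - 15*I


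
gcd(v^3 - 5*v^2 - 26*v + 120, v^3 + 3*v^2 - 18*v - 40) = v^2 + v - 20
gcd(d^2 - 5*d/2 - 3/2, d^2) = 1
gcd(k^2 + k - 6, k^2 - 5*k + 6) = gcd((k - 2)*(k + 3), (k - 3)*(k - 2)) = k - 2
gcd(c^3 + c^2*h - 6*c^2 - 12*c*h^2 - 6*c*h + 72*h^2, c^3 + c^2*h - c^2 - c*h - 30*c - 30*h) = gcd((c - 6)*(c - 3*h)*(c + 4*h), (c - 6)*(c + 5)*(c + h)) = c - 6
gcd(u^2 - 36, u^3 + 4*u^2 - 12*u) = u + 6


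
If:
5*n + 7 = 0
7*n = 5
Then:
No Solution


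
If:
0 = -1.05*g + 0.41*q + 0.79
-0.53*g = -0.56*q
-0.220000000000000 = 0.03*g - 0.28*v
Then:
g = 1.19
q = 1.13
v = 0.91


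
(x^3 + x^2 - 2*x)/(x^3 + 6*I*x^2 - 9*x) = (x^2 + x - 2)/(x^2 + 6*I*x - 9)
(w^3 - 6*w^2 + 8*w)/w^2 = w - 6 + 8/w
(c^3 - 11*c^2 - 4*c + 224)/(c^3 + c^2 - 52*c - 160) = (c - 7)/(c + 5)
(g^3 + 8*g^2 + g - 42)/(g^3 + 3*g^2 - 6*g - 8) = (g^2 + 10*g + 21)/(g^2 + 5*g + 4)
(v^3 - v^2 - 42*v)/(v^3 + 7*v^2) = (v^2 - v - 42)/(v*(v + 7))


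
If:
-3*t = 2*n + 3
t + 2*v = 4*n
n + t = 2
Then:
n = 9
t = -7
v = 43/2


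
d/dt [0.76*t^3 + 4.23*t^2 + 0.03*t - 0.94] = 2.28*t^2 + 8.46*t + 0.03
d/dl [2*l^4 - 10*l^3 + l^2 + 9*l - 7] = 8*l^3 - 30*l^2 + 2*l + 9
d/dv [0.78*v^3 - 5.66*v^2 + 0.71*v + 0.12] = 2.34*v^2 - 11.32*v + 0.71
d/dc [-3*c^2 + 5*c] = 5 - 6*c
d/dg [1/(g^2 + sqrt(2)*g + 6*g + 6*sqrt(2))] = (-2*g - 6 - sqrt(2))/(g^2 + sqrt(2)*g + 6*g + 6*sqrt(2))^2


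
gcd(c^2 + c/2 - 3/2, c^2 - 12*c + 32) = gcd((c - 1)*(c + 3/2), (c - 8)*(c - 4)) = 1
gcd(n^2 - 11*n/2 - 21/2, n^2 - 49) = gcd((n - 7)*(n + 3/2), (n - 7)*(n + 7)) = n - 7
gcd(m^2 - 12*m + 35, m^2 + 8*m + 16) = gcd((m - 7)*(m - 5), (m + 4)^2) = 1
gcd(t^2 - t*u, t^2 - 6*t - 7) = 1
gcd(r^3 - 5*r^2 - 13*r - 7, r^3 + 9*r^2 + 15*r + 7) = r^2 + 2*r + 1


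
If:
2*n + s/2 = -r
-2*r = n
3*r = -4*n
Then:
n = 0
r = 0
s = 0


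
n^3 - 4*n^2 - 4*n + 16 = (n - 4)*(n - 2)*(n + 2)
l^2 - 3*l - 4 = (l - 4)*(l + 1)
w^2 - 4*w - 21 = (w - 7)*(w + 3)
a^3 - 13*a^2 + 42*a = a*(a - 7)*(a - 6)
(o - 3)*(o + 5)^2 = o^3 + 7*o^2 - 5*o - 75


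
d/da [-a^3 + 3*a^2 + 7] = 3*a*(2 - a)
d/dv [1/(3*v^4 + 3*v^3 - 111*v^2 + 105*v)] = (-4*v^3 - 3*v^2 + 74*v - 35)/(3*v^2*(v^3 + v^2 - 37*v + 35)^2)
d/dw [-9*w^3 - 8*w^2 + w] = -27*w^2 - 16*w + 1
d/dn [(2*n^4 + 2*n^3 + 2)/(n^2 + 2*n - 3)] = 2*(n^2*(4*n + 3)*(n^2 + 2*n - 3) - 2*(n + 1)*(n^4 + n^3 + 1))/(n^2 + 2*n - 3)^2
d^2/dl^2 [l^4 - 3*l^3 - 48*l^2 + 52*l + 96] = 12*l^2 - 18*l - 96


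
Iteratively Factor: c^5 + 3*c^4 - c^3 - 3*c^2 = (c + 3)*(c^4 - c^2) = c*(c + 3)*(c^3 - c) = c^2*(c + 3)*(c^2 - 1) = c^2*(c + 1)*(c + 3)*(c - 1)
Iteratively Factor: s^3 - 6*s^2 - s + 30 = (s - 3)*(s^2 - 3*s - 10) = (s - 3)*(s + 2)*(s - 5)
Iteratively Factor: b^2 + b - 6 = (b - 2)*(b + 3)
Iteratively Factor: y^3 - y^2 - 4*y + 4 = (y + 2)*(y^2 - 3*y + 2) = (y - 2)*(y + 2)*(y - 1)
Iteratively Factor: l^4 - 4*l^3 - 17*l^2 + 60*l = (l - 3)*(l^3 - l^2 - 20*l) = (l - 3)*(l + 4)*(l^2 - 5*l) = (l - 5)*(l - 3)*(l + 4)*(l)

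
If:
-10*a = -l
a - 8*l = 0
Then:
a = 0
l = 0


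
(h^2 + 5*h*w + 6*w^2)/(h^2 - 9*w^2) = (-h - 2*w)/(-h + 3*w)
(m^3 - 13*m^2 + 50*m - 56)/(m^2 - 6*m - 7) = (m^2 - 6*m + 8)/(m + 1)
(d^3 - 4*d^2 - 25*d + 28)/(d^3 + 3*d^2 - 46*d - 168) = (d - 1)/(d + 6)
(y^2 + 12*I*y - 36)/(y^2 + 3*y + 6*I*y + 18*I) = (y + 6*I)/(y + 3)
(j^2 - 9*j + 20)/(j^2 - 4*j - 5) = (j - 4)/(j + 1)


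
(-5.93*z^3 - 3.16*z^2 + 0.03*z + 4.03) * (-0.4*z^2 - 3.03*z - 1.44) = 2.372*z^5 + 19.2319*z^4 + 18.102*z^3 + 2.8475*z^2 - 12.2541*z - 5.8032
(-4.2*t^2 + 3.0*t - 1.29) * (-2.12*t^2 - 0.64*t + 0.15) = 8.904*t^4 - 3.672*t^3 + 0.184800000000001*t^2 + 1.2756*t - 0.1935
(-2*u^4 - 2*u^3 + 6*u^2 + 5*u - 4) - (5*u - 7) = -2*u^4 - 2*u^3 + 6*u^2 + 3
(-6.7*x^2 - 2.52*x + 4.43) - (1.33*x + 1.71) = -6.7*x^2 - 3.85*x + 2.72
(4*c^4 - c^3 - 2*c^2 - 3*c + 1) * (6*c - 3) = 24*c^5 - 18*c^4 - 9*c^3 - 12*c^2 + 15*c - 3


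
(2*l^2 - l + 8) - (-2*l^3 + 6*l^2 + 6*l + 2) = 2*l^3 - 4*l^2 - 7*l + 6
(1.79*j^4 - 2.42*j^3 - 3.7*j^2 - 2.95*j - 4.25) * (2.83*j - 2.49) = 5.0657*j^5 - 11.3057*j^4 - 4.4452*j^3 + 0.8645*j^2 - 4.682*j + 10.5825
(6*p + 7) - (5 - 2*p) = 8*p + 2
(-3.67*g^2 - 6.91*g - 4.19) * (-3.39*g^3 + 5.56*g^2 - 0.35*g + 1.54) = 12.4413*g^5 + 3.0197*g^4 - 22.931*g^3 - 26.5297*g^2 - 9.1749*g - 6.4526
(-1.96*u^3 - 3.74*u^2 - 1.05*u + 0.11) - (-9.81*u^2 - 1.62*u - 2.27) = -1.96*u^3 + 6.07*u^2 + 0.57*u + 2.38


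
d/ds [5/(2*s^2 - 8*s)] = 5*(2 - s)/(s^2*(s - 4)^2)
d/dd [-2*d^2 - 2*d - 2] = -4*d - 2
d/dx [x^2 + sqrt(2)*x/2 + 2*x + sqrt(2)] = 2*x + sqrt(2)/2 + 2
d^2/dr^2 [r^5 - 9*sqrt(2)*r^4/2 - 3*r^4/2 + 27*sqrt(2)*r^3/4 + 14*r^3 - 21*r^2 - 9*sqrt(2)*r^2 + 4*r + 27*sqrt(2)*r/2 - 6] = 20*r^3 - 54*sqrt(2)*r^2 - 18*r^2 + 81*sqrt(2)*r/2 + 84*r - 42 - 18*sqrt(2)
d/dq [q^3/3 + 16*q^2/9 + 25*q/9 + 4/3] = q^2 + 32*q/9 + 25/9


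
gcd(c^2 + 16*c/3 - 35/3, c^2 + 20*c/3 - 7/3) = c + 7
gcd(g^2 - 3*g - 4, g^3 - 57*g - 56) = g + 1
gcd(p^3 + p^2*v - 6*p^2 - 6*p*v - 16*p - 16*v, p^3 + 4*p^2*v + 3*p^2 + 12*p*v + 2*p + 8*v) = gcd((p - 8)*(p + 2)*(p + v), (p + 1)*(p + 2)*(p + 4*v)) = p + 2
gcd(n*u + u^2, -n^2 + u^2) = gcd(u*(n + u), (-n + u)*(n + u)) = n + u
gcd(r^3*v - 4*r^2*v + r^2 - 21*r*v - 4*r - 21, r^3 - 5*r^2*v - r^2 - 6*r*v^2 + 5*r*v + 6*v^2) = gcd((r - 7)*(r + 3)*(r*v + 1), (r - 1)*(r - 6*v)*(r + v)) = 1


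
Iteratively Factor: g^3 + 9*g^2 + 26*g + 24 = (g + 2)*(g^2 + 7*g + 12) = (g + 2)*(g + 3)*(g + 4)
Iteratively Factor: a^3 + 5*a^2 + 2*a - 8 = (a + 4)*(a^2 + a - 2) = (a + 2)*(a + 4)*(a - 1)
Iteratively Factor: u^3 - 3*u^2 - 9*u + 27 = (u + 3)*(u^2 - 6*u + 9) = (u - 3)*(u + 3)*(u - 3)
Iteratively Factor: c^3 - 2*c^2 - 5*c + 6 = (c - 3)*(c^2 + c - 2) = (c - 3)*(c - 1)*(c + 2)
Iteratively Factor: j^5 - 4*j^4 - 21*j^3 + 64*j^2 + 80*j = (j)*(j^4 - 4*j^3 - 21*j^2 + 64*j + 80) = j*(j - 4)*(j^3 - 21*j - 20) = j*(j - 4)*(j + 1)*(j^2 - j - 20) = j*(j - 5)*(j - 4)*(j + 1)*(j + 4)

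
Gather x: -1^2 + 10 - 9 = 0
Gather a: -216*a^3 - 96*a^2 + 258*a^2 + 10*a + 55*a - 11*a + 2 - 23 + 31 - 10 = -216*a^3 + 162*a^2 + 54*a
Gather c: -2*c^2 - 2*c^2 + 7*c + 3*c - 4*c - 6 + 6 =-4*c^2 + 6*c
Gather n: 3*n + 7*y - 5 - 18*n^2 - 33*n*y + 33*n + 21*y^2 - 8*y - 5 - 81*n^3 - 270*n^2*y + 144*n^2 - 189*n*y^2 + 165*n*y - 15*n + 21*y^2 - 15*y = -81*n^3 + n^2*(126 - 270*y) + n*(-189*y^2 + 132*y + 21) + 42*y^2 - 16*y - 10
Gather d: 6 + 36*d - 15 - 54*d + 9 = -18*d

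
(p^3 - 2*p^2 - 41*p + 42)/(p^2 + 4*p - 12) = (p^2 - 8*p + 7)/(p - 2)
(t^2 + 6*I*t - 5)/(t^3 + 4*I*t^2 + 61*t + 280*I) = (t + I)/(t^2 - I*t + 56)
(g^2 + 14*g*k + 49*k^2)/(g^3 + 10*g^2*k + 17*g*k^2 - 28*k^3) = (g + 7*k)/(g^2 + 3*g*k - 4*k^2)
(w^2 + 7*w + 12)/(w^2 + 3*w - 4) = (w + 3)/(w - 1)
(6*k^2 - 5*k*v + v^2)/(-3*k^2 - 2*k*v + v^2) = (-2*k + v)/(k + v)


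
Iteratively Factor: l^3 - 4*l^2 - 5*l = (l)*(l^2 - 4*l - 5) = l*(l - 5)*(l + 1)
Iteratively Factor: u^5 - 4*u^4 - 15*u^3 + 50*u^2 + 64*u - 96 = (u - 4)*(u^4 - 15*u^2 - 10*u + 24) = (u - 4)*(u + 2)*(u^3 - 2*u^2 - 11*u + 12) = (u - 4)^2*(u + 2)*(u^2 + 2*u - 3) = (u - 4)^2*(u - 1)*(u + 2)*(u + 3)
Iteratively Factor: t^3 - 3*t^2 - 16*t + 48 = (t + 4)*(t^2 - 7*t + 12) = (t - 3)*(t + 4)*(t - 4)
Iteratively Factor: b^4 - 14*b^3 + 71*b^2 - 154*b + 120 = (b - 3)*(b^3 - 11*b^2 + 38*b - 40) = (b - 5)*(b - 3)*(b^2 - 6*b + 8) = (b - 5)*(b - 4)*(b - 3)*(b - 2)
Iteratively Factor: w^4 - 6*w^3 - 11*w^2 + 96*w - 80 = (w - 1)*(w^3 - 5*w^2 - 16*w + 80) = (w - 5)*(w - 1)*(w^2 - 16) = (w - 5)*(w - 1)*(w + 4)*(w - 4)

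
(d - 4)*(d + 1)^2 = d^3 - 2*d^2 - 7*d - 4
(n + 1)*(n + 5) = n^2 + 6*n + 5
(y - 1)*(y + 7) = y^2 + 6*y - 7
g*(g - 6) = g^2 - 6*g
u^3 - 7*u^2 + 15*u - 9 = (u - 3)^2*(u - 1)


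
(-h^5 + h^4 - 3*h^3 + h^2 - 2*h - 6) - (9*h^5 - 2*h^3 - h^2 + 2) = -10*h^5 + h^4 - h^3 + 2*h^2 - 2*h - 8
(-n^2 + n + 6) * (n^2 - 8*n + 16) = -n^4 + 9*n^3 - 18*n^2 - 32*n + 96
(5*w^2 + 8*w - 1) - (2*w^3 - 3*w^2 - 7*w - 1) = -2*w^3 + 8*w^2 + 15*w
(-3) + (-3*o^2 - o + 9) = -3*o^2 - o + 6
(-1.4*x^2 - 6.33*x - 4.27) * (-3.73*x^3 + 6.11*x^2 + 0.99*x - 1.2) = 5.222*x^5 + 15.0569*x^4 - 24.1352*x^3 - 30.6764*x^2 + 3.3687*x + 5.124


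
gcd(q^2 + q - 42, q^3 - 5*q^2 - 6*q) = q - 6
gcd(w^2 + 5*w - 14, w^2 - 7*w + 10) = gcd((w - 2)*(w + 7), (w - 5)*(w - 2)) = w - 2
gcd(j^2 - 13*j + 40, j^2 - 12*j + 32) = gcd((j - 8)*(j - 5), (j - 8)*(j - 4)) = j - 8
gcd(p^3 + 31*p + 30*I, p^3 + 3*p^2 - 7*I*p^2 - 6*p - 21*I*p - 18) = p - 6*I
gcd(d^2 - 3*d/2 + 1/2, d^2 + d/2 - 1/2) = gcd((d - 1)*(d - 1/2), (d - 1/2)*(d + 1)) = d - 1/2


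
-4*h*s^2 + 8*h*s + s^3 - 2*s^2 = s*(-4*h + s)*(s - 2)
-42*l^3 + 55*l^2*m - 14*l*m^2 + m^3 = (-7*l + m)*(-6*l + m)*(-l + m)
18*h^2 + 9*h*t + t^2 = (3*h + t)*(6*h + t)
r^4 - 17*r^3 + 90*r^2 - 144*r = r*(r - 8)*(r - 6)*(r - 3)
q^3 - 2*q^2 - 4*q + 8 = (q - 2)^2*(q + 2)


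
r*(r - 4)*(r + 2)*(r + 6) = r^4 + 4*r^3 - 20*r^2 - 48*r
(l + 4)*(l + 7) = l^2 + 11*l + 28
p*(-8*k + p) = -8*k*p + p^2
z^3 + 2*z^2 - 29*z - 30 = (z - 5)*(z + 1)*(z + 6)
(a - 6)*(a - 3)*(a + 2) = a^3 - 7*a^2 + 36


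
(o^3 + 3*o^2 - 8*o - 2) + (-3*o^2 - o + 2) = o^3 - 9*o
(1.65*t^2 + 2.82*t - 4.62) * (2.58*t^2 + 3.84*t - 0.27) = 4.257*t^4 + 13.6116*t^3 - 1.5363*t^2 - 18.5022*t + 1.2474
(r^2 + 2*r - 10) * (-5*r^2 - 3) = -5*r^4 - 10*r^3 + 47*r^2 - 6*r + 30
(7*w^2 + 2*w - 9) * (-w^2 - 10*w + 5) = -7*w^4 - 72*w^3 + 24*w^2 + 100*w - 45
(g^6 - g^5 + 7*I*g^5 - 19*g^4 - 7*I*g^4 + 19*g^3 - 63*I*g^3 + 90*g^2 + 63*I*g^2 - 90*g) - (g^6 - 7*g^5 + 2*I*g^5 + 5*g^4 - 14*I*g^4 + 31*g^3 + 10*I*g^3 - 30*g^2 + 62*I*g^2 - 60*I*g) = 6*g^5 + 5*I*g^5 - 24*g^4 + 7*I*g^4 - 12*g^3 - 73*I*g^3 + 120*g^2 + I*g^2 - 90*g + 60*I*g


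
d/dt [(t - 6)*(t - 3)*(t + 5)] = 3*t^2 - 8*t - 27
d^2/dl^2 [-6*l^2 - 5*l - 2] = -12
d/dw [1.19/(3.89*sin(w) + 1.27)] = -4.6291*cos(w)/(3.89*sin(w) + 1.27)^2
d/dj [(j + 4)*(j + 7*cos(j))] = j - (j + 4)*(7*sin(j) - 1) + 7*cos(j)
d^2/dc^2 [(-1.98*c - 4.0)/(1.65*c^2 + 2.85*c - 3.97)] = (-(1.98*c + 4.0)*(3.3*c + 2.85)*(6.6*c + 5.7) + (19.602*c + 24.486)*(1.65*c^2 + 2.85*c - 3.97))/(1.65*c^2 + 2.85*c - 3.97)^3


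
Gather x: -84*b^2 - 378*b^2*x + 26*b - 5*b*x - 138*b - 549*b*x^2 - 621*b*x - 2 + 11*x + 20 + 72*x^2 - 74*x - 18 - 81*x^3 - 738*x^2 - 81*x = -84*b^2 - 112*b - 81*x^3 + x^2*(-549*b - 666) + x*(-378*b^2 - 626*b - 144)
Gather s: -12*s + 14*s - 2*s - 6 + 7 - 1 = 0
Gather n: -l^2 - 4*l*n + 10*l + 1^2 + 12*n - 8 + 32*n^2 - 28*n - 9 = -l^2 + 10*l + 32*n^2 + n*(-4*l - 16) - 16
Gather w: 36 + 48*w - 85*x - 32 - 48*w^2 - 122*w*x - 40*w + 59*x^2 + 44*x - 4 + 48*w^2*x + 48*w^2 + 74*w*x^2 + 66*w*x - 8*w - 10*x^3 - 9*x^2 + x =48*w^2*x + w*(74*x^2 - 56*x) - 10*x^3 + 50*x^2 - 40*x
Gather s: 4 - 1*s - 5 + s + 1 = 0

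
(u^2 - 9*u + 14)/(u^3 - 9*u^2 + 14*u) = 1/u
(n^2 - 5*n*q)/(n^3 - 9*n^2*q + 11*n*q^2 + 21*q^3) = n*(n - 5*q)/(n^3 - 9*n^2*q + 11*n*q^2 + 21*q^3)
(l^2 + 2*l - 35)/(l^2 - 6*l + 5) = (l + 7)/(l - 1)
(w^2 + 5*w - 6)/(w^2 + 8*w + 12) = (w - 1)/(w + 2)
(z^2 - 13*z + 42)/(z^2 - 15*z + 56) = (z - 6)/(z - 8)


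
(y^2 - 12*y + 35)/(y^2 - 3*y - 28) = (y - 5)/(y + 4)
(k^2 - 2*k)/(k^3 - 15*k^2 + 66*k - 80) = k/(k^2 - 13*k + 40)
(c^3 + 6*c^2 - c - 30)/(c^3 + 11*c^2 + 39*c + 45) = (c - 2)/(c + 3)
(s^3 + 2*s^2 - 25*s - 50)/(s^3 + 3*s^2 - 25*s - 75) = (s + 2)/(s + 3)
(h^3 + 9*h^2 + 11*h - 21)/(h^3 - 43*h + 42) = (h + 3)/(h - 6)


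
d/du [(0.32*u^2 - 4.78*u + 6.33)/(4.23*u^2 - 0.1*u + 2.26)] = (20.1874*u^2 - 52.1054*u - 10.1698)/(17.8929*u^4 - 0.846*u^3 + 19.1296*u^2 - 0.452*u + 5.1076)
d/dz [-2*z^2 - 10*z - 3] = -4*z - 10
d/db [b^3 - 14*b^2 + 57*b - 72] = 3*b^2 - 28*b + 57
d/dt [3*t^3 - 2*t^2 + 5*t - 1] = 9*t^2 - 4*t + 5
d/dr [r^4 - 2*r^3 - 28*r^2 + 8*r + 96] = 4*r^3 - 6*r^2 - 56*r + 8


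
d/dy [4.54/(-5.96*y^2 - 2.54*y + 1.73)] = (54.1168*y + 11.5316)/(5.96*y^2 + 2.54*y - 1.73)^2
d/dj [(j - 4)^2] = 2*j - 8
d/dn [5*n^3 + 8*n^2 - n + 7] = 15*n^2 + 16*n - 1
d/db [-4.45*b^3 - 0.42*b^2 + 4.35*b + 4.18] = -13.35*b^2 - 0.84*b + 4.35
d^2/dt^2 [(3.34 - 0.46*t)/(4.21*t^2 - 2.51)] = (t^2*(473.587952 - 65.224688*t) + (11.6196*t - 28.1228)*(4.21*t^2 - 2.51))/(4.21*t^2 - 2.51)^3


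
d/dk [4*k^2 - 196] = 8*k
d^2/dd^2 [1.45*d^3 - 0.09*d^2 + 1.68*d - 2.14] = 8.7*d - 0.18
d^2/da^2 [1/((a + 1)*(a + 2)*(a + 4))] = 2*(6*a^4 + 56*a^3 + 189*a^2 + 270*a + 140)/(a^9 + 21*a^8 + 189*a^7 + 955*a^6 + 2982*a^5 + 5964*a^4 + 7640*a^3 + 6048*a^2 + 2688*a + 512)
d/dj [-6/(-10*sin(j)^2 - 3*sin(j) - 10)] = -6*(20*sin(j) + 3)*cos(j)/(10*sin(j)^2 + 3*sin(j) + 10)^2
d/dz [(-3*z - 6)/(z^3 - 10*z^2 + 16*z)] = 6*(z^3 - 2*z^2 - 20*z + 16)/(z^2*(z^4 - 20*z^3 + 132*z^2 - 320*z + 256))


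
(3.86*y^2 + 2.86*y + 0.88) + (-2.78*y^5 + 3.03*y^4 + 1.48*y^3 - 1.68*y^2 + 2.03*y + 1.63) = -2.78*y^5 + 3.03*y^4 + 1.48*y^3 + 2.18*y^2 + 4.89*y + 2.51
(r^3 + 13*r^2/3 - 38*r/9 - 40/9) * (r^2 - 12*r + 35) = r^5 - 23*r^4/3 - 191*r^3/9 + 1781*r^2/9 - 850*r/9 - 1400/9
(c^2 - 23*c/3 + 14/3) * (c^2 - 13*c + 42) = c^4 - 62*c^3/3 + 439*c^2/3 - 1148*c/3 + 196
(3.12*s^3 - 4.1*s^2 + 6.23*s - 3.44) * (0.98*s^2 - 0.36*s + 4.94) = 3.0576*s^5 - 5.1412*s^4 + 22.9942*s^3 - 25.868*s^2 + 32.0146*s - 16.9936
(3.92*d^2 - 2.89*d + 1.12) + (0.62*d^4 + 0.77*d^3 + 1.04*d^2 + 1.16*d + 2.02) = 0.62*d^4 + 0.77*d^3 + 4.96*d^2 - 1.73*d + 3.14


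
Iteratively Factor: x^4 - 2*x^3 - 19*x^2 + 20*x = (x)*(x^3 - 2*x^2 - 19*x + 20) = x*(x - 5)*(x^2 + 3*x - 4) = x*(x - 5)*(x - 1)*(x + 4)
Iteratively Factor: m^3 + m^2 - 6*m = (m)*(m^2 + m - 6) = m*(m - 2)*(m + 3)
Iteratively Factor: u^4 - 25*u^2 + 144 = (u + 4)*(u^3 - 4*u^2 - 9*u + 36) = (u + 3)*(u + 4)*(u^2 - 7*u + 12) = (u - 3)*(u + 3)*(u + 4)*(u - 4)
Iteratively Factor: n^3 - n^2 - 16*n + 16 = (n + 4)*(n^2 - 5*n + 4) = (n - 4)*(n + 4)*(n - 1)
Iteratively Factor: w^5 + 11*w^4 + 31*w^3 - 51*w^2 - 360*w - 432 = (w + 4)*(w^4 + 7*w^3 + 3*w^2 - 63*w - 108) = (w + 4)^2*(w^3 + 3*w^2 - 9*w - 27) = (w + 3)*(w + 4)^2*(w^2 - 9) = (w - 3)*(w + 3)*(w + 4)^2*(w + 3)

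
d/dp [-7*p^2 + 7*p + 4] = 7 - 14*p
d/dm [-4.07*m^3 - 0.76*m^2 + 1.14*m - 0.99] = -12.21*m^2 - 1.52*m + 1.14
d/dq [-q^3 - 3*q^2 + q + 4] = -3*q^2 - 6*q + 1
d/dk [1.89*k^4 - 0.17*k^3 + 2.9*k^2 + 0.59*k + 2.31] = 7.56*k^3 - 0.51*k^2 + 5.8*k + 0.59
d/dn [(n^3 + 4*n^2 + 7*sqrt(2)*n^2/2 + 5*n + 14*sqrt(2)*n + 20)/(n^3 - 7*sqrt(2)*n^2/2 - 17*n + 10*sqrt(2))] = 2*(-7*sqrt(2)*n^4 - 4*n^4 - 44*n^3 - 28*sqrt(2)*n^3 - 30*n^2 - 12*sqrt(2)*n^2 + 140*n + 220*sqrt(2)*n + 50*sqrt(2) + 620)/(2*n^6 - 14*sqrt(2)*n^5 - 19*n^4 + 278*sqrt(2)*n^3 + 298*n^2 - 680*sqrt(2)*n + 400)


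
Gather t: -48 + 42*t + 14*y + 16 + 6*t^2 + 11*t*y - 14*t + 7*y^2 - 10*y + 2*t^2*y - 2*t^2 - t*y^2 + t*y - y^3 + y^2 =t^2*(2*y + 4) + t*(-y^2 + 12*y + 28) - y^3 + 8*y^2 + 4*y - 32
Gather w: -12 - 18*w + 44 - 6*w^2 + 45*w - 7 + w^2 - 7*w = -5*w^2 + 20*w + 25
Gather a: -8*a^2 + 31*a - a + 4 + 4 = -8*a^2 + 30*a + 8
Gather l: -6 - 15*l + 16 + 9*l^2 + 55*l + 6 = 9*l^2 + 40*l + 16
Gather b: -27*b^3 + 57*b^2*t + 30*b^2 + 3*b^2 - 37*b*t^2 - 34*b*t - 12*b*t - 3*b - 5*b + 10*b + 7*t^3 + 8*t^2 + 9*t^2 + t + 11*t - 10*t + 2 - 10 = -27*b^3 + b^2*(57*t + 33) + b*(-37*t^2 - 46*t + 2) + 7*t^3 + 17*t^2 + 2*t - 8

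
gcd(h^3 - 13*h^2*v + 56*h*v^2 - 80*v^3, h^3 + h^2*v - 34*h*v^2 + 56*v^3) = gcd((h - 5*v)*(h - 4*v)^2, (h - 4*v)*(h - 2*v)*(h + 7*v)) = -h + 4*v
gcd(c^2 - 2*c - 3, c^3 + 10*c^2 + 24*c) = 1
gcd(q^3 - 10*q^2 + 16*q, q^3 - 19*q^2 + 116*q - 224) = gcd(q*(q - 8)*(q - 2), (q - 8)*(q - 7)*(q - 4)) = q - 8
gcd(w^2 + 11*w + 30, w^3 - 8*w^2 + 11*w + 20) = 1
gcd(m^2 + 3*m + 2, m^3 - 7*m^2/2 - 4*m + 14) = m + 2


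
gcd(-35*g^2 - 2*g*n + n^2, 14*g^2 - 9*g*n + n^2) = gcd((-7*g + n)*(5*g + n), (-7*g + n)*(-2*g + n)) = 7*g - n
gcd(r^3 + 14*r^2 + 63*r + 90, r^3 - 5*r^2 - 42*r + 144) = r + 6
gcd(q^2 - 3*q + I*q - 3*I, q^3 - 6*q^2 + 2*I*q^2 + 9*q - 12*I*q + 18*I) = q - 3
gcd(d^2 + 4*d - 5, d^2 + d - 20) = d + 5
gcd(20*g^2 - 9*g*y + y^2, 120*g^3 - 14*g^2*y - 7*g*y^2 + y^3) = -5*g + y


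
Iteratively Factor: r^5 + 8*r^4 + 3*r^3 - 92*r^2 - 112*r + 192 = (r + 4)*(r^4 + 4*r^3 - 13*r^2 - 40*r + 48) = (r + 4)^2*(r^3 - 13*r + 12) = (r - 1)*(r + 4)^2*(r^2 + r - 12) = (r - 1)*(r + 4)^3*(r - 3)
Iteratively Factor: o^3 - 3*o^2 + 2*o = (o)*(o^2 - 3*o + 2) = o*(o - 1)*(o - 2)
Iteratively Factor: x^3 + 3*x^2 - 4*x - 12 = (x - 2)*(x^2 + 5*x + 6) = (x - 2)*(x + 3)*(x + 2)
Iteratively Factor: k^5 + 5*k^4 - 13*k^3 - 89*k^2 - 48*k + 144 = (k - 4)*(k^4 + 9*k^3 + 23*k^2 + 3*k - 36) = (k - 4)*(k + 3)*(k^3 + 6*k^2 + 5*k - 12) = (k - 4)*(k + 3)*(k + 4)*(k^2 + 2*k - 3) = (k - 4)*(k + 3)^2*(k + 4)*(k - 1)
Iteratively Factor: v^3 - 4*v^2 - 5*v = (v + 1)*(v^2 - 5*v) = (v - 5)*(v + 1)*(v)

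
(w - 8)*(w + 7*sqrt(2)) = w^2 - 8*w + 7*sqrt(2)*w - 56*sqrt(2)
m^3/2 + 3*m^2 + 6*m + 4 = (m/2 + 1)*(m + 2)^2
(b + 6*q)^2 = b^2 + 12*b*q + 36*q^2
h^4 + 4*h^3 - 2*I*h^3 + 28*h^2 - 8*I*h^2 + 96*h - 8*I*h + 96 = (h + 2)^2*(h - 6*I)*(h + 4*I)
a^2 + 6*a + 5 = (a + 1)*(a + 5)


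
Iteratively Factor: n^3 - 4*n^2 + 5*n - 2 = (n - 1)*(n^2 - 3*n + 2) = (n - 2)*(n - 1)*(n - 1)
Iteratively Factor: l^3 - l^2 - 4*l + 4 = (l + 2)*(l^2 - 3*l + 2) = (l - 1)*(l + 2)*(l - 2)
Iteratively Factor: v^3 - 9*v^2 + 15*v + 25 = (v + 1)*(v^2 - 10*v + 25) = (v - 5)*(v + 1)*(v - 5)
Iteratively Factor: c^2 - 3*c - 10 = (c - 5)*(c + 2)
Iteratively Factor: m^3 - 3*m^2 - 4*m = (m + 1)*(m^2 - 4*m) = (m - 4)*(m + 1)*(m)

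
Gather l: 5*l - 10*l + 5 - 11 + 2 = -5*l - 4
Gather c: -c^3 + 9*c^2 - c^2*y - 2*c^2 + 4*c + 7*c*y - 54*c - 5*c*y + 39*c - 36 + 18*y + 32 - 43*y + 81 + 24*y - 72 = -c^3 + c^2*(7 - y) + c*(2*y - 11) - y + 5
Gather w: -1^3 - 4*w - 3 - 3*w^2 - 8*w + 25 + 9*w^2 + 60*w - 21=6*w^2 + 48*w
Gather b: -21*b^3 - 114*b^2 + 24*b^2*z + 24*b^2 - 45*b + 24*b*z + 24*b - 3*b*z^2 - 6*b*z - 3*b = -21*b^3 + b^2*(24*z - 90) + b*(-3*z^2 + 18*z - 24)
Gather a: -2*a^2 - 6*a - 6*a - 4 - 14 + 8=-2*a^2 - 12*a - 10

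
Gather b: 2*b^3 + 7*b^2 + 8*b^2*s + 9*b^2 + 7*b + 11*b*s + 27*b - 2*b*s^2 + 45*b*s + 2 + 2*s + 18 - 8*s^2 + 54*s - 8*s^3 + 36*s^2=2*b^3 + b^2*(8*s + 16) + b*(-2*s^2 + 56*s + 34) - 8*s^3 + 28*s^2 + 56*s + 20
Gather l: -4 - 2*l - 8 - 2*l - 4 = -4*l - 16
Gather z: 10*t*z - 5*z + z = z*(10*t - 4)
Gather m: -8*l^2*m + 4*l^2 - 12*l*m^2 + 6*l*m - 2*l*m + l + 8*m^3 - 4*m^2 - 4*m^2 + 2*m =4*l^2 + l + 8*m^3 + m^2*(-12*l - 8) + m*(-8*l^2 + 4*l + 2)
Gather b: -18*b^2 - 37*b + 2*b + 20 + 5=-18*b^2 - 35*b + 25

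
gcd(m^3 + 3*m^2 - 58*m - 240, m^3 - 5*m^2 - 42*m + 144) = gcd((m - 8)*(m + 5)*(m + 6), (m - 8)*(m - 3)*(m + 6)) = m^2 - 2*m - 48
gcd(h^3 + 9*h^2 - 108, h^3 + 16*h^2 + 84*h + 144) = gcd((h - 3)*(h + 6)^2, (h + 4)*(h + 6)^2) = h^2 + 12*h + 36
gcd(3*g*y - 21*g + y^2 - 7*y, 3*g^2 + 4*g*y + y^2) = 3*g + y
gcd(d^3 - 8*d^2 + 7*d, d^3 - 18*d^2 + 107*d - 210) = d - 7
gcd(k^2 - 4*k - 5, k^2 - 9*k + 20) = k - 5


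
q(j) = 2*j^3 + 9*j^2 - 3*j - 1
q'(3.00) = 105.00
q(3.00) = 125.00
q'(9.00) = 645.00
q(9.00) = 2159.00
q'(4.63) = 208.96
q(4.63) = 376.55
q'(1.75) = 46.88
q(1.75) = 32.03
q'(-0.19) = -6.20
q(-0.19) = -0.12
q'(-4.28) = 29.87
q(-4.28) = 19.90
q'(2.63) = 85.84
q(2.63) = 89.74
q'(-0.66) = -12.27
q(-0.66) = 4.33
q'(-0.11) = -4.91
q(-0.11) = -0.56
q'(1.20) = 27.24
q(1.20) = 11.82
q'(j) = 6*j^2 + 18*j - 3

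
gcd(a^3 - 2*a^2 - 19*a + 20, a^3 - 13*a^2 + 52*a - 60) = a - 5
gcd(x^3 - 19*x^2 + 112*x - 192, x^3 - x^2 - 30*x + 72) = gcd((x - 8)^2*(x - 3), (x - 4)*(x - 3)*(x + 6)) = x - 3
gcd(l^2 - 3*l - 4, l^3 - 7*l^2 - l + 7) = l + 1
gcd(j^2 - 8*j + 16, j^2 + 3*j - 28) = j - 4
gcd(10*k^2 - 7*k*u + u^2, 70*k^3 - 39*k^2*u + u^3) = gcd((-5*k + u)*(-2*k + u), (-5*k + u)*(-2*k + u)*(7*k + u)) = 10*k^2 - 7*k*u + u^2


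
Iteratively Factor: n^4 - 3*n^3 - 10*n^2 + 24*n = (n - 4)*(n^3 + n^2 - 6*n) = (n - 4)*(n - 2)*(n^2 + 3*n) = (n - 4)*(n - 2)*(n + 3)*(n)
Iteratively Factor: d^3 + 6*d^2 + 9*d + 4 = (d + 1)*(d^2 + 5*d + 4) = (d + 1)^2*(d + 4)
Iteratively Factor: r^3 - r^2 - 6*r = (r + 2)*(r^2 - 3*r) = (r - 3)*(r + 2)*(r)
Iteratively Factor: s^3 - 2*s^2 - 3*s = (s - 3)*(s^2 + s) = s*(s - 3)*(s + 1)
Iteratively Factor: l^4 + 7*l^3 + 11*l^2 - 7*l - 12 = (l + 4)*(l^3 + 3*l^2 - l - 3) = (l + 3)*(l + 4)*(l^2 - 1) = (l - 1)*(l + 3)*(l + 4)*(l + 1)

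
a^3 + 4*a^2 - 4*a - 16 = (a - 2)*(a + 2)*(a + 4)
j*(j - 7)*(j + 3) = j^3 - 4*j^2 - 21*j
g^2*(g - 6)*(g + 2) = g^4 - 4*g^3 - 12*g^2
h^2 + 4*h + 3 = (h + 1)*(h + 3)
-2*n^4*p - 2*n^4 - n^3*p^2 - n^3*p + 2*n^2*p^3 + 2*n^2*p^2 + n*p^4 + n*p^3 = (-n + p)*(n + p)*(2*n + p)*(n*p + n)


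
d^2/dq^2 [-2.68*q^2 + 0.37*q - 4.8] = -5.36000000000000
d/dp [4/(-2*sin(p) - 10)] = 2*cos(p)/(sin(p) + 5)^2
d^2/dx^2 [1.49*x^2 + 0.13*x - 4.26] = 2.98000000000000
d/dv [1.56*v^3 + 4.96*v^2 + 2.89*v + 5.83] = 4.68*v^2 + 9.92*v + 2.89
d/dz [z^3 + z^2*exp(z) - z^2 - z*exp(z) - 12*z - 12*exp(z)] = z^2*exp(z) + 3*z^2 + z*exp(z) - 2*z - 13*exp(z) - 12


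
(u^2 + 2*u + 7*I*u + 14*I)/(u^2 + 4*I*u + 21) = (u + 2)/(u - 3*I)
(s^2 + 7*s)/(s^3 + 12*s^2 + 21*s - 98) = s/(s^2 + 5*s - 14)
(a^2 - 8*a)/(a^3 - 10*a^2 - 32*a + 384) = a/(a^2 - 2*a - 48)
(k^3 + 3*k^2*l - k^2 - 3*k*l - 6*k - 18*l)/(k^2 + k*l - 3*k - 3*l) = (k^2 + 3*k*l + 2*k + 6*l)/(k + l)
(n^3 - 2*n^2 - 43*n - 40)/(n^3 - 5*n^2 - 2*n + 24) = (n^3 - 2*n^2 - 43*n - 40)/(n^3 - 5*n^2 - 2*n + 24)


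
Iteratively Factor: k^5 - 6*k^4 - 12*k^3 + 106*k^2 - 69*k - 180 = (k - 3)*(k^4 - 3*k^3 - 21*k^2 + 43*k + 60) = (k - 3)*(k + 4)*(k^3 - 7*k^2 + 7*k + 15) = (k - 3)^2*(k + 4)*(k^2 - 4*k - 5) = (k - 5)*(k - 3)^2*(k + 4)*(k + 1)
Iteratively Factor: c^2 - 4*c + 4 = (c - 2)*(c - 2)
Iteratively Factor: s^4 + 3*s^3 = (s + 3)*(s^3) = s*(s + 3)*(s^2) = s^2*(s + 3)*(s)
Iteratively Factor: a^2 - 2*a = (a - 2)*(a)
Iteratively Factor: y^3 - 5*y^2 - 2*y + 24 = (y - 3)*(y^2 - 2*y - 8) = (y - 3)*(y + 2)*(y - 4)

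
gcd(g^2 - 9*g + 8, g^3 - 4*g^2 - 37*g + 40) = g^2 - 9*g + 8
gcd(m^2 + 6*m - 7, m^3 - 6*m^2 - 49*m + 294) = m + 7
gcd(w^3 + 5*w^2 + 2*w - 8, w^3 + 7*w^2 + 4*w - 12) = w^2 + w - 2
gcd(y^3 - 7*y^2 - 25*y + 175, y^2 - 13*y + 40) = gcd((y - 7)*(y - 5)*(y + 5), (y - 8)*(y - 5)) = y - 5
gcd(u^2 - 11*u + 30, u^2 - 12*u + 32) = 1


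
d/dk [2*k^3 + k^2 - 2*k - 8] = 6*k^2 + 2*k - 2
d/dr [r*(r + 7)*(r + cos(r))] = -r*(r + 7)*(sin(r) - 1) + r*(r + cos(r)) + (r + 7)*(r + cos(r))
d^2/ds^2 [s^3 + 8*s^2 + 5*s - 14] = 6*s + 16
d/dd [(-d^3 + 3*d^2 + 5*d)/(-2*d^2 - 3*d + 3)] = (2*d^4 + 6*d^3 - 8*d^2 + 18*d + 15)/(4*d^4 + 12*d^3 - 3*d^2 - 18*d + 9)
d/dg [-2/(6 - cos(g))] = 2*sin(g)/(cos(g) - 6)^2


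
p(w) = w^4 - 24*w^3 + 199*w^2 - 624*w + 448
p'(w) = 4*w^3 - 72*w^2 + 398*w - 624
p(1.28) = -72.33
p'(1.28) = -224.14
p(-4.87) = 11541.07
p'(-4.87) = -4731.88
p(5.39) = -48.15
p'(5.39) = 55.83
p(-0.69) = 981.41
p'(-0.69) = -934.21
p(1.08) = -22.68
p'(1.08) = -273.10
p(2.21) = -194.30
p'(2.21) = -52.90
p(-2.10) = 2877.70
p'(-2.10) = -1814.36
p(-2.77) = 4272.35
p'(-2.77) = -2363.92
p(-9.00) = 46240.00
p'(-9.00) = -12954.00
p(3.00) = -200.00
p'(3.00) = 30.00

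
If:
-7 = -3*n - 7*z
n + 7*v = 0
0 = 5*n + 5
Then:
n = -1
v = 1/7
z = 10/7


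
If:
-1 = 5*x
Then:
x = -1/5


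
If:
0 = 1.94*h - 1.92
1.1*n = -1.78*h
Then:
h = 0.99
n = -1.60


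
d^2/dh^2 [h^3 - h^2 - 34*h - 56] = 6*h - 2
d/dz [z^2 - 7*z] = 2*z - 7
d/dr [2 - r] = -1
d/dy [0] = 0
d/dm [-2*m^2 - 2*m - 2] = -4*m - 2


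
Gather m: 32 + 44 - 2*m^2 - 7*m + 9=-2*m^2 - 7*m + 85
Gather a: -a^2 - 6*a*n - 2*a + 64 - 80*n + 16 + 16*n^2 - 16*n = -a^2 + a*(-6*n - 2) + 16*n^2 - 96*n + 80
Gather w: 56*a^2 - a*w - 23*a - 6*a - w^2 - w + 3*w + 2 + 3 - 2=56*a^2 - 29*a - w^2 + w*(2 - a) + 3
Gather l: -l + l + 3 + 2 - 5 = 0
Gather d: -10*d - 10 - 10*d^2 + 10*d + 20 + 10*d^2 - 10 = 0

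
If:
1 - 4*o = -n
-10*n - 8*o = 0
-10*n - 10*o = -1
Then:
No Solution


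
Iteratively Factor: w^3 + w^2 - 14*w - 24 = (w - 4)*(w^2 + 5*w + 6) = (w - 4)*(w + 2)*(w + 3)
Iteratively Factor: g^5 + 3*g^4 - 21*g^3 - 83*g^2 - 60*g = (g)*(g^4 + 3*g^3 - 21*g^2 - 83*g - 60) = g*(g + 4)*(g^3 - g^2 - 17*g - 15) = g*(g + 3)*(g + 4)*(g^2 - 4*g - 5) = g*(g - 5)*(g + 3)*(g + 4)*(g + 1)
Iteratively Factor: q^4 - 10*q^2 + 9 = (q - 3)*(q^3 + 3*q^2 - q - 3) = (q - 3)*(q + 3)*(q^2 - 1) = (q - 3)*(q + 1)*(q + 3)*(q - 1)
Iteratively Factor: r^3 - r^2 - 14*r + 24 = (r - 3)*(r^2 + 2*r - 8) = (r - 3)*(r + 4)*(r - 2)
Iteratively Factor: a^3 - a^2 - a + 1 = (a - 1)*(a^2 - 1) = (a - 1)*(a + 1)*(a - 1)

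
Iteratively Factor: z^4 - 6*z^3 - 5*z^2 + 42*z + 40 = (z - 4)*(z^3 - 2*z^2 - 13*z - 10) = (z - 5)*(z - 4)*(z^2 + 3*z + 2) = (z - 5)*(z - 4)*(z + 1)*(z + 2)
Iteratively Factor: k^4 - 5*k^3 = (k - 5)*(k^3) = k*(k - 5)*(k^2) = k^2*(k - 5)*(k)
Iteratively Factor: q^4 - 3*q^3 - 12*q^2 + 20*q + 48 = (q - 3)*(q^3 - 12*q - 16) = (q - 3)*(q + 2)*(q^2 - 2*q - 8) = (q - 3)*(q + 2)^2*(q - 4)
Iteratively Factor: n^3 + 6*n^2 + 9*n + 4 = (n + 1)*(n^2 + 5*n + 4) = (n + 1)*(n + 4)*(n + 1)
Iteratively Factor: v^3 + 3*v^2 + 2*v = (v + 2)*(v^2 + v) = (v + 1)*(v + 2)*(v)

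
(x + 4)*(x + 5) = x^2 + 9*x + 20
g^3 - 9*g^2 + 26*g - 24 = (g - 4)*(g - 3)*(g - 2)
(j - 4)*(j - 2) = j^2 - 6*j + 8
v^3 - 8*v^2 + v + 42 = (v - 7)*(v - 3)*(v + 2)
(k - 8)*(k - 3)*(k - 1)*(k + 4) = k^4 - 8*k^3 - 13*k^2 + 116*k - 96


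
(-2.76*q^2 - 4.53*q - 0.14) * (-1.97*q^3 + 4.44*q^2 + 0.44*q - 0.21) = 5.4372*q^5 - 3.3303*q^4 - 21.0518*q^3 - 2.0352*q^2 + 0.8897*q + 0.0294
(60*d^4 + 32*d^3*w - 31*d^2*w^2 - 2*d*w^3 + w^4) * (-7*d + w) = -420*d^5 - 164*d^4*w + 249*d^3*w^2 - 17*d^2*w^3 - 9*d*w^4 + w^5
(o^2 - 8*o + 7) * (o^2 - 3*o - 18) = o^4 - 11*o^3 + 13*o^2 + 123*o - 126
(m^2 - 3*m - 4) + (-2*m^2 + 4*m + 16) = -m^2 + m + 12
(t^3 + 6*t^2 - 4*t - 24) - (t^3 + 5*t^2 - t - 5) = t^2 - 3*t - 19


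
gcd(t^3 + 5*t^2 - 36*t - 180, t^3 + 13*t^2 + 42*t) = t + 6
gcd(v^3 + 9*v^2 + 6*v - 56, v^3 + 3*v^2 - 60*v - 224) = v^2 + 11*v + 28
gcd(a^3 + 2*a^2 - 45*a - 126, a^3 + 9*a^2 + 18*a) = a^2 + 9*a + 18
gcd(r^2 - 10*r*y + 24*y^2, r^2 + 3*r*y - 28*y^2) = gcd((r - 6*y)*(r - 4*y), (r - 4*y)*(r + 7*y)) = -r + 4*y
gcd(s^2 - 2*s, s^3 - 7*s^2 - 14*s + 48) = s - 2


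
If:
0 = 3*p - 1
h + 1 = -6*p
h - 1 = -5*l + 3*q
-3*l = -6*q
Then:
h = -3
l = 8/7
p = 1/3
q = 4/7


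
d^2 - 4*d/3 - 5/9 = (d - 5/3)*(d + 1/3)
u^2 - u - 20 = (u - 5)*(u + 4)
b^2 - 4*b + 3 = (b - 3)*(b - 1)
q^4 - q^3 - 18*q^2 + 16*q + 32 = (q - 4)*(q - 2)*(q + 1)*(q + 4)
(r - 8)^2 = r^2 - 16*r + 64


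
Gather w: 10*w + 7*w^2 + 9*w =7*w^2 + 19*w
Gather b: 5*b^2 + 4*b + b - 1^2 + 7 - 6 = 5*b^2 + 5*b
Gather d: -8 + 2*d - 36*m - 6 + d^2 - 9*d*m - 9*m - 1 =d^2 + d*(2 - 9*m) - 45*m - 15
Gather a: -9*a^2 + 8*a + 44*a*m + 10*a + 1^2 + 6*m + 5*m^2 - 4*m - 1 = -9*a^2 + a*(44*m + 18) + 5*m^2 + 2*m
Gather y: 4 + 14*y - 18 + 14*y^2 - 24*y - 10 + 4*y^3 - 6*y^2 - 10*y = 4*y^3 + 8*y^2 - 20*y - 24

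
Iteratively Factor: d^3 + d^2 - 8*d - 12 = (d + 2)*(d^2 - d - 6) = (d - 3)*(d + 2)*(d + 2)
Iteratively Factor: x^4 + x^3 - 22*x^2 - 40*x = (x + 2)*(x^3 - x^2 - 20*x) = (x + 2)*(x + 4)*(x^2 - 5*x) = x*(x + 2)*(x + 4)*(x - 5)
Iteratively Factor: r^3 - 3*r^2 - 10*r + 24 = (r + 3)*(r^2 - 6*r + 8) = (r - 2)*(r + 3)*(r - 4)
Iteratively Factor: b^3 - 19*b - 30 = (b + 3)*(b^2 - 3*b - 10) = (b + 2)*(b + 3)*(b - 5)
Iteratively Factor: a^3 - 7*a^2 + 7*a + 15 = (a - 3)*(a^2 - 4*a - 5) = (a - 3)*(a + 1)*(a - 5)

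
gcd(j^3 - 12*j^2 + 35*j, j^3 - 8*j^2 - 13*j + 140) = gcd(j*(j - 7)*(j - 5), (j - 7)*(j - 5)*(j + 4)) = j^2 - 12*j + 35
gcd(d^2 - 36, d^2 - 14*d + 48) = d - 6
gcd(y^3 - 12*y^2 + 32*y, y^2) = y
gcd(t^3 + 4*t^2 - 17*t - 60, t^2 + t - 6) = t + 3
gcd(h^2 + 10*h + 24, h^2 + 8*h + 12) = h + 6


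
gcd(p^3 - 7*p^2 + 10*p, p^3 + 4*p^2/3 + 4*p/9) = p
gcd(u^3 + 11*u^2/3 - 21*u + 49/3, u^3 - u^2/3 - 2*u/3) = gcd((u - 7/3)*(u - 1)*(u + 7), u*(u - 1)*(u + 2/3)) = u - 1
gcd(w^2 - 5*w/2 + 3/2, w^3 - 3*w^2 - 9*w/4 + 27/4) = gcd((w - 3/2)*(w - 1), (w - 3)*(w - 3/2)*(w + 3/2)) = w - 3/2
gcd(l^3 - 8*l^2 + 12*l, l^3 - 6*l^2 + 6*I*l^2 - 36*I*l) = l^2 - 6*l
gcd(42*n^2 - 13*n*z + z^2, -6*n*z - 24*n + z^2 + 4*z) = -6*n + z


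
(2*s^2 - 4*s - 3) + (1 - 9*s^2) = -7*s^2 - 4*s - 2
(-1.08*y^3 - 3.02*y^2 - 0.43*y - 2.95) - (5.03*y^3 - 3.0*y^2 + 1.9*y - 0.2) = -6.11*y^3 - 0.02*y^2 - 2.33*y - 2.75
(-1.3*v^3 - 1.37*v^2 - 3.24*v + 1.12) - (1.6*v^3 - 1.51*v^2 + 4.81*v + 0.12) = -2.9*v^3 + 0.14*v^2 - 8.05*v + 1.0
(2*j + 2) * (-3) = -6*j - 6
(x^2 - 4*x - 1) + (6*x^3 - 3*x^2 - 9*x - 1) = 6*x^3 - 2*x^2 - 13*x - 2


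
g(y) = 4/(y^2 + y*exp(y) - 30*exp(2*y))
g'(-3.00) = 0.32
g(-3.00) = 0.46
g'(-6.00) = 0.04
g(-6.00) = 0.11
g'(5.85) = 0.00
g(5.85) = -0.00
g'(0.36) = 0.13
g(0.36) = -0.07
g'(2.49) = 0.00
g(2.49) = -0.00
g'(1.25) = 0.02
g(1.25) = -0.01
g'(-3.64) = 0.17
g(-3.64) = 0.30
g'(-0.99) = 3.29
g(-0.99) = -1.13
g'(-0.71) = 1.25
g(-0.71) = -0.56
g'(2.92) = 0.00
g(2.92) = -0.00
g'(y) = 4*(-y*exp(y) - 2*y + 60*exp(2*y) - exp(y))/(y^2 + y*exp(y) - 30*exp(2*y))^2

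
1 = 1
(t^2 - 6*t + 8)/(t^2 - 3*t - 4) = (t - 2)/(t + 1)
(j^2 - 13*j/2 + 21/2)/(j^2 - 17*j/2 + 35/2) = (j - 3)/(j - 5)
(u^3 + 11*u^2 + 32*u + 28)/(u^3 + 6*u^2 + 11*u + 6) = (u^2 + 9*u + 14)/(u^2 + 4*u + 3)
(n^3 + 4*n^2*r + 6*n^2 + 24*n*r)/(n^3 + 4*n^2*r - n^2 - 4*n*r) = (n + 6)/(n - 1)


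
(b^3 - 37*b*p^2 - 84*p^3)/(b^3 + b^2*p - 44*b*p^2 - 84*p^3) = (b^2 + 7*b*p + 12*p^2)/(b^2 + 8*b*p + 12*p^2)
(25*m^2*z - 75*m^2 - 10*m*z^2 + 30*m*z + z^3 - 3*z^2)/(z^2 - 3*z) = 25*m^2/z - 10*m + z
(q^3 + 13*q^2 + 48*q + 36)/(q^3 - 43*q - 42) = (q + 6)/(q - 7)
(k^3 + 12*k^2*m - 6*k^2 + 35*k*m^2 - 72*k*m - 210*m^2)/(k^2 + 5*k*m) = k + 7*m - 6 - 42*m/k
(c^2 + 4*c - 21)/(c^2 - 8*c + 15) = (c + 7)/(c - 5)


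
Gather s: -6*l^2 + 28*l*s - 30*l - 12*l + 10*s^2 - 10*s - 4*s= -6*l^2 - 42*l + 10*s^2 + s*(28*l - 14)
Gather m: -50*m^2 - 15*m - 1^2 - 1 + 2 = -50*m^2 - 15*m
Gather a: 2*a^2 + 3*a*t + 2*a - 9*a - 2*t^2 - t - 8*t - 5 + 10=2*a^2 + a*(3*t - 7) - 2*t^2 - 9*t + 5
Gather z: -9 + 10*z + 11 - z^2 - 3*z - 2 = -z^2 + 7*z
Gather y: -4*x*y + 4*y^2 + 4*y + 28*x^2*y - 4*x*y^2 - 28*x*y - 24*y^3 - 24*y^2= -24*y^3 + y^2*(-4*x - 20) + y*(28*x^2 - 32*x + 4)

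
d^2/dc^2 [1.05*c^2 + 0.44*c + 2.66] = 2.10000000000000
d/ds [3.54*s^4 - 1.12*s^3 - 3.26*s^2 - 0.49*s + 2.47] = 14.16*s^3 - 3.36*s^2 - 6.52*s - 0.49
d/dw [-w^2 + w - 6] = 1 - 2*w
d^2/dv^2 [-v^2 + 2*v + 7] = -2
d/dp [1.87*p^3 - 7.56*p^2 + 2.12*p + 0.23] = 5.61*p^2 - 15.12*p + 2.12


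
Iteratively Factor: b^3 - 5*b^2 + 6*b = (b - 3)*(b^2 - 2*b) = (b - 3)*(b - 2)*(b)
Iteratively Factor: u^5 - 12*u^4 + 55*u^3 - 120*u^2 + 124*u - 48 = (u - 1)*(u^4 - 11*u^3 + 44*u^2 - 76*u + 48) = (u - 3)*(u - 1)*(u^3 - 8*u^2 + 20*u - 16) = (u - 4)*(u - 3)*(u - 1)*(u^2 - 4*u + 4) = (u - 4)*(u - 3)*(u - 2)*(u - 1)*(u - 2)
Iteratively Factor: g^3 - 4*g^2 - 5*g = (g)*(g^2 - 4*g - 5) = g*(g + 1)*(g - 5)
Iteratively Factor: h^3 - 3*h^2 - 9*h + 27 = (h - 3)*(h^2 - 9) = (h - 3)^2*(h + 3)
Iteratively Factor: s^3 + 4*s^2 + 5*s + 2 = (s + 2)*(s^2 + 2*s + 1) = (s + 1)*(s + 2)*(s + 1)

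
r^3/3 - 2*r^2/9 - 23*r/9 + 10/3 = (r/3 + 1)*(r - 2)*(r - 5/3)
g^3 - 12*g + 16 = (g - 2)^2*(g + 4)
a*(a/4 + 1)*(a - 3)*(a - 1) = a^4/4 - 13*a^2/4 + 3*a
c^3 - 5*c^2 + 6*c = c*(c - 3)*(c - 2)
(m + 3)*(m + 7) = m^2 + 10*m + 21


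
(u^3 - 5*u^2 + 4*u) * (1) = u^3 - 5*u^2 + 4*u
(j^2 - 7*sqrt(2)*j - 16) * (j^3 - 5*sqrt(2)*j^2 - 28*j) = j^5 - 12*sqrt(2)*j^4 + 26*j^3 + 276*sqrt(2)*j^2 + 448*j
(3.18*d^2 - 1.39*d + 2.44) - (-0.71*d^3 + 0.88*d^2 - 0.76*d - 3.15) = 0.71*d^3 + 2.3*d^2 - 0.63*d + 5.59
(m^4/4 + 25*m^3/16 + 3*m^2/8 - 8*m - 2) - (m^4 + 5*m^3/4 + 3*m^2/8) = -3*m^4/4 + 5*m^3/16 - 8*m - 2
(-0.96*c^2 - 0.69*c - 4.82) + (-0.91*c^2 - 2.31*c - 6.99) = -1.87*c^2 - 3.0*c - 11.81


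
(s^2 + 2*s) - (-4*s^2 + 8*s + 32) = 5*s^2 - 6*s - 32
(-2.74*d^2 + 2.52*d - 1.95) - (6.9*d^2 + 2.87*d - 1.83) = -9.64*d^2 - 0.35*d - 0.12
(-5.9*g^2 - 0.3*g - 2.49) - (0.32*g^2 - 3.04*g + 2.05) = -6.22*g^2 + 2.74*g - 4.54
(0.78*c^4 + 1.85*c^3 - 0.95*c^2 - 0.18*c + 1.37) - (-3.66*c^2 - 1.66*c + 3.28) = 0.78*c^4 + 1.85*c^3 + 2.71*c^2 + 1.48*c - 1.91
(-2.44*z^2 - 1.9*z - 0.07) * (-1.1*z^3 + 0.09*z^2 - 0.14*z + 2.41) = 2.684*z^5 + 1.8704*z^4 + 0.2476*z^3 - 5.6207*z^2 - 4.5692*z - 0.1687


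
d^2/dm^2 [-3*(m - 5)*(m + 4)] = -6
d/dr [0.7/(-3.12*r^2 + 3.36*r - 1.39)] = (4.368*r - 2.352)/(3.12*r^2 - 3.36*r + 1.39)^2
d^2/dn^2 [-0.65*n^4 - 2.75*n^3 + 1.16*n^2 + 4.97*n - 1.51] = -7.8*n^2 - 16.5*n + 2.32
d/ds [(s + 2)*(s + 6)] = 2*s + 8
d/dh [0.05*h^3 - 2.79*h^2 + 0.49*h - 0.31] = 0.15*h^2 - 5.58*h + 0.49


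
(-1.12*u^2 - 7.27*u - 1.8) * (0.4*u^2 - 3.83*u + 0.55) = -0.448*u^4 + 1.3816*u^3 + 26.5081*u^2 + 2.8955*u - 0.99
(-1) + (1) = 0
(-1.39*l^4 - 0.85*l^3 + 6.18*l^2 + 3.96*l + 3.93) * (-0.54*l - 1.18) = 0.7506*l^5 + 2.0992*l^4 - 2.3342*l^3 - 9.4308*l^2 - 6.795*l - 4.6374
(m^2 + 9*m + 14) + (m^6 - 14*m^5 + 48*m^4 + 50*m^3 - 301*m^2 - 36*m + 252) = m^6 - 14*m^5 + 48*m^4 + 50*m^3 - 300*m^2 - 27*m + 266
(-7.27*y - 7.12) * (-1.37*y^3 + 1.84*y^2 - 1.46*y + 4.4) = 9.9599*y^4 - 3.6224*y^3 - 2.4866*y^2 - 21.5928*y - 31.328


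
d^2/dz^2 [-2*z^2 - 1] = -4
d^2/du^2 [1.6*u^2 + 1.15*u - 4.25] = 3.20000000000000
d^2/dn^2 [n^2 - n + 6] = 2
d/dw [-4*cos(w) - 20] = 4*sin(w)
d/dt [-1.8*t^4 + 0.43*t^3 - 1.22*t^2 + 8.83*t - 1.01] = -7.2*t^3 + 1.29*t^2 - 2.44*t + 8.83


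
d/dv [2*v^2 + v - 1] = 4*v + 1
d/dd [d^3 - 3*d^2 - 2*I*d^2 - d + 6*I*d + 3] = 3*d^2 - 6*d - 4*I*d - 1 + 6*I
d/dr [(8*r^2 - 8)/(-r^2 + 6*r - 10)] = 16*(3*r^2 - 11*r + 3)/(r^4 - 12*r^3 + 56*r^2 - 120*r + 100)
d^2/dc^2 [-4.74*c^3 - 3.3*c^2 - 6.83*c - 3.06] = -28.44*c - 6.6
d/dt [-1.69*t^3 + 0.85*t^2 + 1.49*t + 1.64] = -5.07*t^2 + 1.7*t + 1.49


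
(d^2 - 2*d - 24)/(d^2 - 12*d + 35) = (d^2 - 2*d - 24)/(d^2 - 12*d + 35)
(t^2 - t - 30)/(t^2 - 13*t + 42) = (t + 5)/(t - 7)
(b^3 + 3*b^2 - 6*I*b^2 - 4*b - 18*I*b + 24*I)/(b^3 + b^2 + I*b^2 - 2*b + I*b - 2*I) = (b^2 + b*(4 - 6*I) - 24*I)/(b^2 + b*(2 + I) + 2*I)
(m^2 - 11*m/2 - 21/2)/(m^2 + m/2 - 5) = (2*m^2 - 11*m - 21)/(2*m^2 + m - 10)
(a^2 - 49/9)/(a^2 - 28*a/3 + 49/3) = (a + 7/3)/(a - 7)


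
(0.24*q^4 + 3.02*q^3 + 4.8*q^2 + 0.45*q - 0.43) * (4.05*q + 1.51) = 0.972*q^5 + 12.5934*q^4 + 24.0002*q^3 + 9.0705*q^2 - 1.062*q - 0.6493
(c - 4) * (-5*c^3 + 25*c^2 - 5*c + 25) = -5*c^4 + 45*c^3 - 105*c^2 + 45*c - 100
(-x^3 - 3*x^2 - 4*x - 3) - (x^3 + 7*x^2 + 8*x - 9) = -2*x^3 - 10*x^2 - 12*x + 6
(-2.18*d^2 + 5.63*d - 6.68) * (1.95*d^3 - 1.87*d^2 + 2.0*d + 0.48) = -4.251*d^5 + 15.0551*d^4 - 27.9141*d^3 + 22.7052*d^2 - 10.6576*d - 3.2064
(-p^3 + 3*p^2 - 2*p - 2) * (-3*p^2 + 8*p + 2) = 3*p^5 - 17*p^4 + 28*p^3 - 4*p^2 - 20*p - 4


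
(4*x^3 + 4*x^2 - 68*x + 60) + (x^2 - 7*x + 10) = 4*x^3 + 5*x^2 - 75*x + 70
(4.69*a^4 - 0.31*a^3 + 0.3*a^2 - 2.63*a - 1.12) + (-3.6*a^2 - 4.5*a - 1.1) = 4.69*a^4 - 0.31*a^3 - 3.3*a^2 - 7.13*a - 2.22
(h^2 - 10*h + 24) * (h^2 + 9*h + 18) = h^4 - h^3 - 48*h^2 + 36*h + 432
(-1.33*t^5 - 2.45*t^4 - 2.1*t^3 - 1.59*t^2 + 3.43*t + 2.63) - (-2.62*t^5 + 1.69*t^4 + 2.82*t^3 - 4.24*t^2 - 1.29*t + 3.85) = 1.29*t^5 - 4.14*t^4 - 4.92*t^3 + 2.65*t^2 + 4.72*t - 1.22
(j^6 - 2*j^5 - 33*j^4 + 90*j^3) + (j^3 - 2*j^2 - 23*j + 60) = j^6 - 2*j^5 - 33*j^4 + 91*j^3 - 2*j^2 - 23*j + 60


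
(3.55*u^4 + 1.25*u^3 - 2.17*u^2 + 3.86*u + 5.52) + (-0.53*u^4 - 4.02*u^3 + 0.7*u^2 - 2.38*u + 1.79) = 3.02*u^4 - 2.77*u^3 - 1.47*u^2 + 1.48*u + 7.31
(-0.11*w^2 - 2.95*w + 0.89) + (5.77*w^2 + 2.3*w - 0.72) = 5.66*w^2 - 0.65*w + 0.17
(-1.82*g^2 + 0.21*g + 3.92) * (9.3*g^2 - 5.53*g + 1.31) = -16.926*g^4 + 12.0176*g^3 + 32.9105*g^2 - 21.4025*g + 5.1352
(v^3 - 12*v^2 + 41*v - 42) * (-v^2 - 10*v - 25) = -v^5 + 2*v^4 + 54*v^3 - 68*v^2 - 605*v + 1050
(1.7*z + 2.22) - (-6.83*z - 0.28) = 8.53*z + 2.5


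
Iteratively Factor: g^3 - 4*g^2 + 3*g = (g - 3)*(g^2 - g) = g*(g - 3)*(g - 1)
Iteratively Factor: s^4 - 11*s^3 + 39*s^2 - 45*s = (s - 5)*(s^3 - 6*s^2 + 9*s) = (s - 5)*(s - 3)*(s^2 - 3*s) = (s - 5)*(s - 3)^2*(s)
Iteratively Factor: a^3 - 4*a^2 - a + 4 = (a - 4)*(a^2 - 1) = (a - 4)*(a + 1)*(a - 1)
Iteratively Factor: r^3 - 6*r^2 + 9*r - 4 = (r - 1)*(r^2 - 5*r + 4) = (r - 1)^2*(r - 4)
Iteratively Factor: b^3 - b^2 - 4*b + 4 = (b + 2)*(b^2 - 3*b + 2) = (b - 1)*(b + 2)*(b - 2)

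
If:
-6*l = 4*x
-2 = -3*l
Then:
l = 2/3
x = -1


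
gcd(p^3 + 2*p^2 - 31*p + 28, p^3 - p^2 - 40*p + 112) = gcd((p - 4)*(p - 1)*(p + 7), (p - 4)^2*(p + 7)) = p^2 + 3*p - 28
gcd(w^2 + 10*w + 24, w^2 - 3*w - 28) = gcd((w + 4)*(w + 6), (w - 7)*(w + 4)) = w + 4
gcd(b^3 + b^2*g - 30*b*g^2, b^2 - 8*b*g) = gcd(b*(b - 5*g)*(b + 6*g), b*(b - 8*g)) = b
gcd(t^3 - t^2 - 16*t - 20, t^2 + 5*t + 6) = t + 2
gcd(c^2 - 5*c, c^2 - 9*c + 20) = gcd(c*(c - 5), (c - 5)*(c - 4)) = c - 5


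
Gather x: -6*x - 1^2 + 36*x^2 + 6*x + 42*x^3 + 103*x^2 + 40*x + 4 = 42*x^3 + 139*x^2 + 40*x + 3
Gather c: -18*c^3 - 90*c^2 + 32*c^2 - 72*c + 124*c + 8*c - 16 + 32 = -18*c^3 - 58*c^2 + 60*c + 16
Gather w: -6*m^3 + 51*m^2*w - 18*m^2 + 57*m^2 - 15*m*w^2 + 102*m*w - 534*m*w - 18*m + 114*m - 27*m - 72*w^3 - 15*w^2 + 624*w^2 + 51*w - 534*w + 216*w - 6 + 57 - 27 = -6*m^3 + 39*m^2 + 69*m - 72*w^3 + w^2*(609 - 15*m) + w*(51*m^2 - 432*m - 267) + 24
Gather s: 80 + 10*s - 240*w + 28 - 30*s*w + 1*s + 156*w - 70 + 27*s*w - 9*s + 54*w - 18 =s*(2 - 3*w) - 30*w + 20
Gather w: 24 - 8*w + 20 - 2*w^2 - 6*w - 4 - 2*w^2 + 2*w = -4*w^2 - 12*w + 40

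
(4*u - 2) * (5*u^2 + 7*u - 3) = 20*u^3 + 18*u^2 - 26*u + 6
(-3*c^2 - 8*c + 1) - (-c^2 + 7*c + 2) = -2*c^2 - 15*c - 1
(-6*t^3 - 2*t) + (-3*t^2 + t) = -6*t^3 - 3*t^2 - t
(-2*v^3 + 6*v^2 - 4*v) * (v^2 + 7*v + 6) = -2*v^5 - 8*v^4 + 26*v^3 + 8*v^2 - 24*v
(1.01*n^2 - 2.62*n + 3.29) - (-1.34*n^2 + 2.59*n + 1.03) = 2.35*n^2 - 5.21*n + 2.26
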